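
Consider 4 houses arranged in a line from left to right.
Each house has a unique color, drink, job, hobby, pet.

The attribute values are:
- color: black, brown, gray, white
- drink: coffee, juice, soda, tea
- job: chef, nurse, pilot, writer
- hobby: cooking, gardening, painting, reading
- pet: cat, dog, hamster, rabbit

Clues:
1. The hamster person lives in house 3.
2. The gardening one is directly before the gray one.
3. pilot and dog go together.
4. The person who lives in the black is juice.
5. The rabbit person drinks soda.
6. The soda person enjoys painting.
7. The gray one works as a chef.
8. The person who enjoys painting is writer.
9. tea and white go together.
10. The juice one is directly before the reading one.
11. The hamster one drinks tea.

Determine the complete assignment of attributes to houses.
Solution:

House | Color | Drink | Job | Hobby | Pet
-----------------------------------------
  1   | black | juice | pilot | gardening | dog
  2   | gray | coffee | chef | reading | cat
  3   | white | tea | nurse | cooking | hamster
  4   | brown | soda | writer | painting | rabbit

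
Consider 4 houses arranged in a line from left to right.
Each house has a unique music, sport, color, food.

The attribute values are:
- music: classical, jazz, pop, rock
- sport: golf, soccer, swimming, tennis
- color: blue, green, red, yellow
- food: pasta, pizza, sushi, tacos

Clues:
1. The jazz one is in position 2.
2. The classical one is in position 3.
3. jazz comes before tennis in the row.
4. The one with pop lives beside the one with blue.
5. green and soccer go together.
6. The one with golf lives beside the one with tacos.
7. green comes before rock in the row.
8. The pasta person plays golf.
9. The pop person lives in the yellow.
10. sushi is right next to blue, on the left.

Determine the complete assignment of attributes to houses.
Solution:

House | Music | Sport | Color | Food
------------------------------------
  1   | pop | swimming | yellow | sushi
  2   | jazz | golf | blue | pasta
  3   | classical | soccer | green | tacos
  4   | rock | tennis | red | pizza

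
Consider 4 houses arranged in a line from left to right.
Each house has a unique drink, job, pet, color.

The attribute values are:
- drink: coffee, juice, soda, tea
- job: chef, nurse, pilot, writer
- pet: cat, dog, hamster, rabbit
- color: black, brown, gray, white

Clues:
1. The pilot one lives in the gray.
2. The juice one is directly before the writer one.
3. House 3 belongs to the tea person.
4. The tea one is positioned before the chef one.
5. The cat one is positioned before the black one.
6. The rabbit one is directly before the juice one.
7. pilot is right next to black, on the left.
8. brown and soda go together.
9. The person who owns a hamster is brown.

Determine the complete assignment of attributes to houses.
Solution:

House | Drink | Job | Pet | Color
---------------------------------
  1   | coffee | nurse | rabbit | white
  2   | juice | pilot | cat | gray
  3   | tea | writer | dog | black
  4   | soda | chef | hamster | brown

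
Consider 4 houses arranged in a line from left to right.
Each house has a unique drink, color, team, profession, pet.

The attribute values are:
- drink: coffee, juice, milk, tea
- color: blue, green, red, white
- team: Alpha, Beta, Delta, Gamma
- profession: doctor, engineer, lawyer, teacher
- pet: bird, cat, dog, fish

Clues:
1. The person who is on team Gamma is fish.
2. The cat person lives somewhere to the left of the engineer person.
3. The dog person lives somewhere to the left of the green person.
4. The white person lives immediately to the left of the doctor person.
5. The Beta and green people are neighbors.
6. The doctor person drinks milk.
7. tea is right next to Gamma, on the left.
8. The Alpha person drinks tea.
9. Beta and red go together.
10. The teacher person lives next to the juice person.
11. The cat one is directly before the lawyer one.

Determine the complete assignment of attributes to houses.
Solution:

House | Drink | Color | Team | Profession | Pet
-----------------------------------------------
  1   | tea | blue | Alpha | teacher | cat
  2   | juice | white | Gamma | lawyer | fish
  3   | milk | red | Beta | doctor | dog
  4   | coffee | green | Delta | engineer | bird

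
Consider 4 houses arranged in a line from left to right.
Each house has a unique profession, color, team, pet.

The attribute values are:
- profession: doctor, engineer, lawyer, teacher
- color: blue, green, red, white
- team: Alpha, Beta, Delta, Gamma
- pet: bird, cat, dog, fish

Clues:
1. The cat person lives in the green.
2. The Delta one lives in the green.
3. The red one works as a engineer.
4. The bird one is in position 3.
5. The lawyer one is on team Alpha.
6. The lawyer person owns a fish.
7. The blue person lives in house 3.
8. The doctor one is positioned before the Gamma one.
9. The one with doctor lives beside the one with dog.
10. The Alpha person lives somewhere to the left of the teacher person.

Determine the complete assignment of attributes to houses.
Solution:

House | Profession | Color | Team | Pet
---------------------------------------
  1   | lawyer | white | Alpha | fish
  2   | teacher | green | Delta | cat
  3   | doctor | blue | Beta | bird
  4   | engineer | red | Gamma | dog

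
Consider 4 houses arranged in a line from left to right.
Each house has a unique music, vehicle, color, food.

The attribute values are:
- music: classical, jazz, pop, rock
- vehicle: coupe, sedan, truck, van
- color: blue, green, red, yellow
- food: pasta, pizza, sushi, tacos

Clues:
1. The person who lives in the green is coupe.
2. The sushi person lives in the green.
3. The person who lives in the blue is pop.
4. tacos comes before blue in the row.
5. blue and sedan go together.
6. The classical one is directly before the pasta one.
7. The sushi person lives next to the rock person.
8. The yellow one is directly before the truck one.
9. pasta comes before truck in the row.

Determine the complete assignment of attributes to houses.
Solution:

House | Music | Vehicle | Color | Food
--------------------------------------
  1   | classical | coupe | green | sushi
  2   | rock | van | yellow | pasta
  3   | jazz | truck | red | tacos
  4   | pop | sedan | blue | pizza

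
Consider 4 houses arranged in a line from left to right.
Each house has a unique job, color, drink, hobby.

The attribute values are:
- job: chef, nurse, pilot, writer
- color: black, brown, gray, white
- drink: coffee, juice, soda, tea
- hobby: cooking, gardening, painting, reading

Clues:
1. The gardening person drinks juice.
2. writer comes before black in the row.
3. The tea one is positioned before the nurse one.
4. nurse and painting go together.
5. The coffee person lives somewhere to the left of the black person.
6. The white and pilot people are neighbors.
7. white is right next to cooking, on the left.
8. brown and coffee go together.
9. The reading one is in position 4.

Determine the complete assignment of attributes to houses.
Solution:

House | Job | Color | Drink | Hobby
-----------------------------------
  1   | writer | white | juice | gardening
  2   | pilot | gray | tea | cooking
  3   | nurse | brown | coffee | painting
  4   | chef | black | soda | reading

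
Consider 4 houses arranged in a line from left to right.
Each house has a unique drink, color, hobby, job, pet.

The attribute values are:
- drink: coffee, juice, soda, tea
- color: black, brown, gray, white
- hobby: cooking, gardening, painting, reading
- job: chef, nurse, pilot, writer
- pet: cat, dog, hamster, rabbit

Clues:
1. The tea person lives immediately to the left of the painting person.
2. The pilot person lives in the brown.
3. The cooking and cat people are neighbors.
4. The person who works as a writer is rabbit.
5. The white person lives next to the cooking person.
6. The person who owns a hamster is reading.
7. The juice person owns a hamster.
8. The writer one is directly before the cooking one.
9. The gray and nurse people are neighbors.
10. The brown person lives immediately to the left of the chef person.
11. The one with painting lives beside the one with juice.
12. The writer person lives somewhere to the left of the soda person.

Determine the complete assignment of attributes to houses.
Solution:

House | Drink | Color | Hobby | Job | Pet
-----------------------------------------
  1   | coffee | white | gardening | writer | rabbit
  2   | tea | brown | cooking | pilot | dog
  3   | soda | gray | painting | chef | cat
  4   | juice | black | reading | nurse | hamster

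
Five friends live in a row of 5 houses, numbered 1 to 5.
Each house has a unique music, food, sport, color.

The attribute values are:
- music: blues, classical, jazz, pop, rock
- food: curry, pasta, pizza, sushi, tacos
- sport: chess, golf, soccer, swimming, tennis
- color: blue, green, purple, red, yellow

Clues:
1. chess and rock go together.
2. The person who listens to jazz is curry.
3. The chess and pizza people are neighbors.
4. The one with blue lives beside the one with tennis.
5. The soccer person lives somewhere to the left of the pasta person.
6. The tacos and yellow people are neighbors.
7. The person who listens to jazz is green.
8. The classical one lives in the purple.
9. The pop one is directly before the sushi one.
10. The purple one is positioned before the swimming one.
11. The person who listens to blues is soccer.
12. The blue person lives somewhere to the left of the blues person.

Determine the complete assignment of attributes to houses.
Solution:

House | Music | Food | Sport | Color
------------------------------------
  1   | rock | tacos | chess | blue
  2   | pop | pizza | tennis | yellow
  3   | blues | sushi | soccer | red
  4   | classical | pasta | golf | purple
  5   | jazz | curry | swimming | green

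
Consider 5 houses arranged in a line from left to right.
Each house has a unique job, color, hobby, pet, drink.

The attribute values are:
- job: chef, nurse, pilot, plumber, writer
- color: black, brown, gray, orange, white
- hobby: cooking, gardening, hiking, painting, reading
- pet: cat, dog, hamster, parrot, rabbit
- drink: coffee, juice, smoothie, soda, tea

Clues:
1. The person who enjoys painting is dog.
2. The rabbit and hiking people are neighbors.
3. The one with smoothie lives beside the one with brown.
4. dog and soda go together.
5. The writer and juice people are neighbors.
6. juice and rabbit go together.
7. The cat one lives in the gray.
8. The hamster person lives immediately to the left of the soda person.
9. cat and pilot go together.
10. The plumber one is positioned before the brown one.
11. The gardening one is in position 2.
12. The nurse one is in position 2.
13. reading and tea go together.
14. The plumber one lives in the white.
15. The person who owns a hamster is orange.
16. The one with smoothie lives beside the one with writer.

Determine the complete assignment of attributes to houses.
Solution:

House | Job | Color | Hobby | Pet | Drink
-----------------------------------------
  1   | plumber | white | reading | parrot | tea
  2   | nurse | orange | gardening | hamster | smoothie
  3   | writer | brown | painting | dog | soda
  4   | chef | black | cooking | rabbit | juice
  5   | pilot | gray | hiking | cat | coffee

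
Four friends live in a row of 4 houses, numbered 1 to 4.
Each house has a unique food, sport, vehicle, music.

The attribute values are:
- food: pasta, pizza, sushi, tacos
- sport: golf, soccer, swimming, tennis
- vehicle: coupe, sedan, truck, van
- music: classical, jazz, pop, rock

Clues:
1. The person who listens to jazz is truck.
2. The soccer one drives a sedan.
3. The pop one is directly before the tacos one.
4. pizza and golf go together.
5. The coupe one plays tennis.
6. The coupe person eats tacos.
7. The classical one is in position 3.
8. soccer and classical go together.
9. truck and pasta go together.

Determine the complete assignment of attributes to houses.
Solution:

House | Food | Sport | Vehicle | Music
--------------------------------------
  1   | pizza | golf | van | pop
  2   | tacos | tennis | coupe | rock
  3   | sushi | soccer | sedan | classical
  4   | pasta | swimming | truck | jazz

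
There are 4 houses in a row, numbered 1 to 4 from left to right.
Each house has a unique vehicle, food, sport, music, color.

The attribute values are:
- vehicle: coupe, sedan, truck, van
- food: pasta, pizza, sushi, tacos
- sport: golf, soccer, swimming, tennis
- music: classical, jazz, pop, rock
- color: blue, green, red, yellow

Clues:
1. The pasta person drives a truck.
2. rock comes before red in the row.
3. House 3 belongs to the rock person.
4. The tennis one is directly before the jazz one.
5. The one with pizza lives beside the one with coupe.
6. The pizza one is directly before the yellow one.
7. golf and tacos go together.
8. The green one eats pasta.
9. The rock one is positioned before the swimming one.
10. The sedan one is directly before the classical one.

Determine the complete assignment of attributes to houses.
Solution:

House | Vehicle | Food | Sport | Music | Color
----------------------------------------------
  1   | sedan | pizza | soccer | pop | blue
  2   | coupe | tacos | golf | classical | yellow
  3   | truck | pasta | tennis | rock | green
  4   | van | sushi | swimming | jazz | red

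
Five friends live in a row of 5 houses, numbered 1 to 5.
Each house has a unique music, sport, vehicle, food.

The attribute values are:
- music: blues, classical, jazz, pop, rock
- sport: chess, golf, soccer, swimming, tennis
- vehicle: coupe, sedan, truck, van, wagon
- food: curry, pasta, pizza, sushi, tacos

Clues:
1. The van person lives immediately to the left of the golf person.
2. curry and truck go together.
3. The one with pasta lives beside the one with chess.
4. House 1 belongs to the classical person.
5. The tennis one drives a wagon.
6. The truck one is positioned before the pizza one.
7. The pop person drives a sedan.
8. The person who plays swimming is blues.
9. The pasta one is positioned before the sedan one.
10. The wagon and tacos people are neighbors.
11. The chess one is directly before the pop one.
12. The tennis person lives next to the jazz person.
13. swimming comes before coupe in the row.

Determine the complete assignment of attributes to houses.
Solution:

House | Music | Sport | Vehicle | Food
--------------------------------------
  1   | classical | tennis | wagon | pasta
  2   | jazz | chess | van | tacos
  3   | pop | golf | sedan | sushi
  4   | blues | swimming | truck | curry
  5   | rock | soccer | coupe | pizza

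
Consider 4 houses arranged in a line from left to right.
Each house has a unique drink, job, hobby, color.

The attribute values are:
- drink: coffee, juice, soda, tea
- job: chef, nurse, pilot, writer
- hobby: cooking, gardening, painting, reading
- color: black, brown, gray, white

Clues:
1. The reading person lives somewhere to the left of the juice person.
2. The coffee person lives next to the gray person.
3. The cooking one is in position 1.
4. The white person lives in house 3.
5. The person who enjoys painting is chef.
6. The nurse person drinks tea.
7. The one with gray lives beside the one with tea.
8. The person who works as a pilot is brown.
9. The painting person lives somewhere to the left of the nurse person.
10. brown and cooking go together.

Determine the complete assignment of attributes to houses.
Solution:

House | Drink | Job | Hobby | Color
-----------------------------------
  1   | coffee | pilot | cooking | brown
  2   | soda | chef | painting | gray
  3   | tea | nurse | reading | white
  4   | juice | writer | gardening | black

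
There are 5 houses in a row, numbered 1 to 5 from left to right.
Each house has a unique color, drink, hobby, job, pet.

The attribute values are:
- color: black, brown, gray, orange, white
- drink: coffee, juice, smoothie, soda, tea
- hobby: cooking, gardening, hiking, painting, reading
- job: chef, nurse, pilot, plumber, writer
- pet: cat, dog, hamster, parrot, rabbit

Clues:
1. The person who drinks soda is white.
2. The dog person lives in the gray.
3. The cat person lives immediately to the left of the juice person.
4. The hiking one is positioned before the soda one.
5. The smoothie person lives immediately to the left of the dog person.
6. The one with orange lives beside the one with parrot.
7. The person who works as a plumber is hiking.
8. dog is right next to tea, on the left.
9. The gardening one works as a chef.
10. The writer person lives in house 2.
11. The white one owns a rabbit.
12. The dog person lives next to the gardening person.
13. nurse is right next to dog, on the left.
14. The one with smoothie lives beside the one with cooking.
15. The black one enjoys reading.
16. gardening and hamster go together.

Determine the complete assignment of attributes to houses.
Solution:

House | Color | Drink | Hobby | Job | Pet
-----------------------------------------
  1   | black | smoothie | reading | nurse | cat
  2   | gray | juice | cooking | writer | dog
  3   | orange | tea | gardening | chef | hamster
  4   | brown | coffee | hiking | plumber | parrot
  5   | white | soda | painting | pilot | rabbit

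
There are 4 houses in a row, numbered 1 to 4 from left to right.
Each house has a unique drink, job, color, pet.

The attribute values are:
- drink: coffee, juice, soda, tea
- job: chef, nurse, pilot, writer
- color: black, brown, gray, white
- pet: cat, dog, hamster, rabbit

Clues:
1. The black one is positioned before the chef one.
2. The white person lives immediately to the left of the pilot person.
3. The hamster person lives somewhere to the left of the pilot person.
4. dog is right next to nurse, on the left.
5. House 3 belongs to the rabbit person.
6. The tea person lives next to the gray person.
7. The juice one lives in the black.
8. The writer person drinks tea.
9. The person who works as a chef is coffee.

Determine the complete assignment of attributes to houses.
Solution:

House | Drink | Job | Color | Pet
---------------------------------
  1   | tea | writer | white | hamster
  2   | soda | pilot | gray | dog
  3   | juice | nurse | black | rabbit
  4   | coffee | chef | brown | cat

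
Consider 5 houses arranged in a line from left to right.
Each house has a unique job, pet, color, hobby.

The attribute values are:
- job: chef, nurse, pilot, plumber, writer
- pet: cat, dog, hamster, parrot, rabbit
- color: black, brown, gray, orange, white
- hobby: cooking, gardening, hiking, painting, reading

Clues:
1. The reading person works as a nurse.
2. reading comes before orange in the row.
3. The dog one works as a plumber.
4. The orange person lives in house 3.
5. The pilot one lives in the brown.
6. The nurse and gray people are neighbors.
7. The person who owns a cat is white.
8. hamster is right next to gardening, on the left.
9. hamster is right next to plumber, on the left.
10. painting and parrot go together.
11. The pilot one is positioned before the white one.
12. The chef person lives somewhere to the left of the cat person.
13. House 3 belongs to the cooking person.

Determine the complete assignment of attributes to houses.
Solution:

House | Job | Pet | Color | Hobby
---------------------------------
  1   | nurse | hamster | black | reading
  2   | plumber | dog | gray | gardening
  3   | chef | rabbit | orange | cooking
  4   | pilot | parrot | brown | painting
  5   | writer | cat | white | hiking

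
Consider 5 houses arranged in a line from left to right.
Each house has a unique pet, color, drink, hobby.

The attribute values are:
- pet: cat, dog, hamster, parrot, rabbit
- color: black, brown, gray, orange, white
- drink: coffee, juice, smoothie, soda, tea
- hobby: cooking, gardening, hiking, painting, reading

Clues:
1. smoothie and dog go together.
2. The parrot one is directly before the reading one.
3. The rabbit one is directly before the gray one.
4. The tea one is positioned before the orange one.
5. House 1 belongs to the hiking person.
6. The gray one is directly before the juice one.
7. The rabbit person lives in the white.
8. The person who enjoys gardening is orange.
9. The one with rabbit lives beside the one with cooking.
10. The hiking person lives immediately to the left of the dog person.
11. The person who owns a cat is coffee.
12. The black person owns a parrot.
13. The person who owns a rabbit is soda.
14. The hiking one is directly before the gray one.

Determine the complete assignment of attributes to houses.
Solution:

House | Pet | Color | Drink | Hobby
-----------------------------------
  1   | rabbit | white | soda | hiking
  2   | dog | gray | smoothie | cooking
  3   | parrot | black | juice | painting
  4   | hamster | brown | tea | reading
  5   | cat | orange | coffee | gardening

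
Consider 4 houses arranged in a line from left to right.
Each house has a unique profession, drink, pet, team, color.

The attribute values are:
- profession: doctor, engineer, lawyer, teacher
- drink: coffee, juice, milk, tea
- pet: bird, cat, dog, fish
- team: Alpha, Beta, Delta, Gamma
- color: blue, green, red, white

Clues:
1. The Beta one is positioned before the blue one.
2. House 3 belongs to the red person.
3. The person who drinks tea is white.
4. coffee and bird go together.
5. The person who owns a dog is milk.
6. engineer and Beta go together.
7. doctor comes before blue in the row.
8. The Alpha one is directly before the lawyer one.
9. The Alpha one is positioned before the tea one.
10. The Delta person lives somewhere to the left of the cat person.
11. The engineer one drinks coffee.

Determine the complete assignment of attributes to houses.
Solution:

House | Profession | Drink | Pet | Team | Color
-----------------------------------------------
  1   | doctor | milk | dog | Alpha | green
  2   | lawyer | tea | fish | Delta | white
  3   | engineer | coffee | bird | Beta | red
  4   | teacher | juice | cat | Gamma | blue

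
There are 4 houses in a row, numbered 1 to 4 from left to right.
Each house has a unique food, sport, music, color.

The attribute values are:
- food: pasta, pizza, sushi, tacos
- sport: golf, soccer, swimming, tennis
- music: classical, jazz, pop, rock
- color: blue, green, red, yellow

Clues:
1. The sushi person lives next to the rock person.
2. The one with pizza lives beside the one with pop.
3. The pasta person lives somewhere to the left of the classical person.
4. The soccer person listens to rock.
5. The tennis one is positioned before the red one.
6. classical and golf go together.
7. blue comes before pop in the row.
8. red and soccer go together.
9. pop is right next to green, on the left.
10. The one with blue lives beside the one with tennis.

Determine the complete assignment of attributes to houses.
Solution:

House | Food | Sport | Music | Color
------------------------------------
  1   | pizza | swimming | jazz | blue
  2   | pasta | tennis | pop | yellow
  3   | sushi | golf | classical | green
  4   | tacos | soccer | rock | red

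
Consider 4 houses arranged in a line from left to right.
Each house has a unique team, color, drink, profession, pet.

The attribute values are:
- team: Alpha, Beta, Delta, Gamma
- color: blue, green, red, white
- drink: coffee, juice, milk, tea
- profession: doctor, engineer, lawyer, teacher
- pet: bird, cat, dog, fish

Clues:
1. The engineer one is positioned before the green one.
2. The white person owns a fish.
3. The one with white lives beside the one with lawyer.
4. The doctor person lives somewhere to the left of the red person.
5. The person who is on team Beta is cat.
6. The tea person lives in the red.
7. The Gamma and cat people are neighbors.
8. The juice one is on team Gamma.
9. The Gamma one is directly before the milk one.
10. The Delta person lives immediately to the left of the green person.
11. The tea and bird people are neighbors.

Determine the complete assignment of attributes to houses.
Solution:

House | Team | Color | Drink | Profession | Pet
-----------------------------------------------
  1   | Gamma | white | juice | doctor | fish
  2   | Beta | blue | milk | lawyer | cat
  3   | Delta | red | tea | engineer | dog
  4   | Alpha | green | coffee | teacher | bird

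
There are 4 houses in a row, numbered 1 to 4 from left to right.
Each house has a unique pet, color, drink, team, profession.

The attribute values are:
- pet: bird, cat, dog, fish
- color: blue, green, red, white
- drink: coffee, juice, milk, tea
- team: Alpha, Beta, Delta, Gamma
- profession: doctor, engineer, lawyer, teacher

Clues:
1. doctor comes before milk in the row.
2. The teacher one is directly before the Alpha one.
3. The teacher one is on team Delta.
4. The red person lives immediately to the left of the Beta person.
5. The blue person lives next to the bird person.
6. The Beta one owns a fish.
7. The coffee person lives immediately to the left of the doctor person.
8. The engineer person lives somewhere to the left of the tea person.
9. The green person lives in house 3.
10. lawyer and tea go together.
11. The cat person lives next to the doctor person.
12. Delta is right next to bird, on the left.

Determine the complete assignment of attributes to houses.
Solution:

House | Pet | Color | Drink | Team | Profession
-----------------------------------------------
  1   | cat | blue | coffee | Delta | teacher
  2   | bird | red | juice | Alpha | doctor
  3   | fish | green | milk | Beta | engineer
  4   | dog | white | tea | Gamma | lawyer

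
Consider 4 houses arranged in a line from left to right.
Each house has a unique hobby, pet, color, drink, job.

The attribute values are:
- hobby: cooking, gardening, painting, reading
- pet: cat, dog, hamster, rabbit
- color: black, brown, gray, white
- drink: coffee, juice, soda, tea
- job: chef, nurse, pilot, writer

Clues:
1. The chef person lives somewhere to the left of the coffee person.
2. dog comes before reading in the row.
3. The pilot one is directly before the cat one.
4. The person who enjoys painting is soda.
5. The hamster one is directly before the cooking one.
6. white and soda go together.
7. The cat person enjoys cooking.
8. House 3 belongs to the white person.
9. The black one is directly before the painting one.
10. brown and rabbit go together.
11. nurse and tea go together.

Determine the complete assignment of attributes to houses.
Solution:

House | Hobby | Pet | Color | Drink | Job
-----------------------------------------
  1   | gardening | hamster | gray | juice | pilot
  2   | cooking | cat | black | tea | nurse
  3   | painting | dog | white | soda | chef
  4   | reading | rabbit | brown | coffee | writer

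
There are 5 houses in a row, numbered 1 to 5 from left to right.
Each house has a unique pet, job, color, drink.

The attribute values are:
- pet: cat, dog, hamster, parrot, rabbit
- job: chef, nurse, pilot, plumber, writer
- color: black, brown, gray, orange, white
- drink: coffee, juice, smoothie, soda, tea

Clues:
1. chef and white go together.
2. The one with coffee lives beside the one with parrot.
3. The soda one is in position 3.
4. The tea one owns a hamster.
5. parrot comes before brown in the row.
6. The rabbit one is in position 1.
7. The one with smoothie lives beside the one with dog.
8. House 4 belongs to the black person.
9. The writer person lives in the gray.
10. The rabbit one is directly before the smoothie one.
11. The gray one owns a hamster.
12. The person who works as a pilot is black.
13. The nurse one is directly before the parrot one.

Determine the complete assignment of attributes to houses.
Solution:

House | Pet | Job | Color | Drink
---------------------------------
  1   | rabbit | nurse | orange | coffee
  2   | parrot | chef | white | smoothie
  3   | dog | plumber | brown | soda
  4   | cat | pilot | black | juice
  5   | hamster | writer | gray | tea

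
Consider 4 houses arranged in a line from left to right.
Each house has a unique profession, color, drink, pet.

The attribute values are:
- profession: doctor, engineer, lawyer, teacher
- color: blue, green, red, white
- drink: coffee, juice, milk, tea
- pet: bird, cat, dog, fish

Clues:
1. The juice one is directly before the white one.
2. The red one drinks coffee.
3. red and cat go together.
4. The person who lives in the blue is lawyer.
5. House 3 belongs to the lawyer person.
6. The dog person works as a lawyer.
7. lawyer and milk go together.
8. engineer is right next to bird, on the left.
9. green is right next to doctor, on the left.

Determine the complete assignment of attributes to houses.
Solution:

House | Profession | Color | Drink | Pet
----------------------------------------
  1   | engineer | green | juice | fish
  2   | doctor | white | tea | bird
  3   | lawyer | blue | milk | dog
  4   | teacher | red | coffee | cat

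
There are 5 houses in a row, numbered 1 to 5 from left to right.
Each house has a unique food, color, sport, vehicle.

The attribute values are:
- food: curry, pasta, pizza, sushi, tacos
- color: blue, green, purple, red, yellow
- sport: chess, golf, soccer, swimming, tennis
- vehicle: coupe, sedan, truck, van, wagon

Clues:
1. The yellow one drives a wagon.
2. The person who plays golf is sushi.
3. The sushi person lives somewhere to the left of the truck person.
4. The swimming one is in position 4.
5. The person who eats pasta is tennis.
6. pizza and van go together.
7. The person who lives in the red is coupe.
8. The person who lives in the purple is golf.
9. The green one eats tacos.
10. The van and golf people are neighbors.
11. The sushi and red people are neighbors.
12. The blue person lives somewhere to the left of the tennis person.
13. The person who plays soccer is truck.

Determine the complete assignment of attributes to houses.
Solution:

House | Food | Color | Sport | Vehicle
--------------------------------------
  1   | pizza | blue | chess | van
  2   | sushi | purple | golf | sedan
  3   | pasta | red | tennis | coupe
  4   | curry | yellow | swimming | wagon
  5   | tacos | green | soccer | truck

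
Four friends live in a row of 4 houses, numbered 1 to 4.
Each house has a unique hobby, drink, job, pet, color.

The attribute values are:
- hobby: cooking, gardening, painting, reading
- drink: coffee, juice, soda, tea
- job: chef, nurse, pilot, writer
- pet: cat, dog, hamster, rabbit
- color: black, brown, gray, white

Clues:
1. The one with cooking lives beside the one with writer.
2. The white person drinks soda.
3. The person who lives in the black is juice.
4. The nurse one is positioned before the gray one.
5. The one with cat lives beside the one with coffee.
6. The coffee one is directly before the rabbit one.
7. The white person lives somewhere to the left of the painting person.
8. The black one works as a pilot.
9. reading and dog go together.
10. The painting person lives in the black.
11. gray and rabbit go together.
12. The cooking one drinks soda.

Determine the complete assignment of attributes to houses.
Solution:

House | Hobby | Drink | Job | Pet | Color
-----------------------------------------
  1   | cooking | soda | nurse | cat | white
  2   | reading | coffee | writer | dog | brown
  3   | gardening | tea | chef | rabbit | gray
  4   | painting | juice | pilot | hamster | black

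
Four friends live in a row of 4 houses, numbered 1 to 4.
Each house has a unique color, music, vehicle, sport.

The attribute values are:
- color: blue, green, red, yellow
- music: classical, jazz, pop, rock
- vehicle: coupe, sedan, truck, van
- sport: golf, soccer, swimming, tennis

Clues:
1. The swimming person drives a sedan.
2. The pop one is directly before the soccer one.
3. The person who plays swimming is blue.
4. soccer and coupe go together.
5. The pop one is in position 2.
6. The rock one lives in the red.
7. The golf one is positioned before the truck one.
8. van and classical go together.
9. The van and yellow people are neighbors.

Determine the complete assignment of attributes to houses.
Solution:

House | Color | Music | Vehicle | Sport
---------------------------------------
  1   | green | classical | van | golf
  2   | yellow | pop | truck | tennis
  3   | red | rock | coupe | soccer
  4   | blue | jazz | sedan | swimming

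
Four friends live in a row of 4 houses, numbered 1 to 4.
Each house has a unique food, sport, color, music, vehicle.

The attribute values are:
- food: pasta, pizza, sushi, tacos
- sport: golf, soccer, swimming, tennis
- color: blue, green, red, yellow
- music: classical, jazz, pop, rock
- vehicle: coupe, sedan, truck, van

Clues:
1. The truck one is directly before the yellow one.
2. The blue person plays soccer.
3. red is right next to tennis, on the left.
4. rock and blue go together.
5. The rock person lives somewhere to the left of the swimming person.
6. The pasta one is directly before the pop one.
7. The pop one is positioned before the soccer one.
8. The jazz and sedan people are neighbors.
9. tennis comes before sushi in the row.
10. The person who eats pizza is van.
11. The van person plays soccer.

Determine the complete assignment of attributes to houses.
Solution:

House | Food | Sport | Color | Music | Vehicle
----------------------------------------------
  1   | pasta | golf | red | jazz | truck
  2   | tacos | tennis | yellow | pop | sedan
  3   | pizza | soccer | blue | rock | van
  4   | sushi | swimming | green | classical | coupe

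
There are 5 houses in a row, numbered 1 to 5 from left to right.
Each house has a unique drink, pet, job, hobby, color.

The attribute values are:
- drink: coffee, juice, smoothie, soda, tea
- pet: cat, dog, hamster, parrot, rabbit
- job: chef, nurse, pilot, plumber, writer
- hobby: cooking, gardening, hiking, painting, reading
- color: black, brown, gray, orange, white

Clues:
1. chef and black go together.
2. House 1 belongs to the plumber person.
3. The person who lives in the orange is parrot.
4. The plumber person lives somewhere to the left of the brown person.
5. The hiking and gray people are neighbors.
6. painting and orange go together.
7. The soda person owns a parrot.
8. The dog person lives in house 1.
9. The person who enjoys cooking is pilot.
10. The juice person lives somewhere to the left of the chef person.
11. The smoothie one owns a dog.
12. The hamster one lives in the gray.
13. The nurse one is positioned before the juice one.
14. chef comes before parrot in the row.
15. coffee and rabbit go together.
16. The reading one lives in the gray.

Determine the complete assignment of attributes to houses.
Solution:

House | Drink | Pet | Job | Hobby | Color
-----------------------------------------
  1   | smoothie | dog | plumber | hiking | white
  2   | tea | hamster | nurse | reading | gray
  3   | juice | cat | pilot | cooking | brown
  4   | coffee | rabbit | chef | gardening | black
  5   | soda | parrot | writer | painting | orange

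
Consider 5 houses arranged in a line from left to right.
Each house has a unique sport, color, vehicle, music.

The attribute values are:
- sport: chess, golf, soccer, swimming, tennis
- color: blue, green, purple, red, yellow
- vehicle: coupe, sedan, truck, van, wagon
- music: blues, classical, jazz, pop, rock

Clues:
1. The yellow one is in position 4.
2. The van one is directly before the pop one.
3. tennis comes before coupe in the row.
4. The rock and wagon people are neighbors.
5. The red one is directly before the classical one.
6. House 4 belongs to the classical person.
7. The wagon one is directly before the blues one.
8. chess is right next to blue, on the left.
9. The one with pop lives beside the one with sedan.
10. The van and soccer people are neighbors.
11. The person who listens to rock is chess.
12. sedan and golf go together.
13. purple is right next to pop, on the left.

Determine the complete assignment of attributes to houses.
Solution:

House | Sport | Color | Vehicle | Music
---------------------------------------
  1   | chess | purple | van | rock
  2   | soccer | blue | wagon | pop
  3   | golf | red | sedan | blues
  4   | tennis | yellow | truck | classical
  5   | swimming | green | coupe | jazz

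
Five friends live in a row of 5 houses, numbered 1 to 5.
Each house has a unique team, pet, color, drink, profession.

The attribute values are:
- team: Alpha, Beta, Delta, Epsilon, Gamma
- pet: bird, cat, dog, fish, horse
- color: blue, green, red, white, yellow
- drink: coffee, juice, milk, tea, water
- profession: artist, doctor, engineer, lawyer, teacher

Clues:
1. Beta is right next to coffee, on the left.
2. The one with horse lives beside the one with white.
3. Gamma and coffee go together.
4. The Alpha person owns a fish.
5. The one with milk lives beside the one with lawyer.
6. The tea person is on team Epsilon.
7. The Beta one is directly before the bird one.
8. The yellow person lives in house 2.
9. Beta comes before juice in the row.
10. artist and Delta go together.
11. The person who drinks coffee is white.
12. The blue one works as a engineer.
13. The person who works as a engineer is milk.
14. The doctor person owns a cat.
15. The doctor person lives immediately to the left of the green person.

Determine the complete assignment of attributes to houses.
Solution:

House | Team | Pet | Color | Drink | Profession
-----------------------------------------------
  1   | Alpha | fish | blue | milk | engineer
  2   | Beta | horse | yellow | water | lawyer
  3   | Gamma | bird | white | coffee | teacher
  4   | Epsilon | cat | red | tea | doctor
  5   | Delta | dog | green | juice | artist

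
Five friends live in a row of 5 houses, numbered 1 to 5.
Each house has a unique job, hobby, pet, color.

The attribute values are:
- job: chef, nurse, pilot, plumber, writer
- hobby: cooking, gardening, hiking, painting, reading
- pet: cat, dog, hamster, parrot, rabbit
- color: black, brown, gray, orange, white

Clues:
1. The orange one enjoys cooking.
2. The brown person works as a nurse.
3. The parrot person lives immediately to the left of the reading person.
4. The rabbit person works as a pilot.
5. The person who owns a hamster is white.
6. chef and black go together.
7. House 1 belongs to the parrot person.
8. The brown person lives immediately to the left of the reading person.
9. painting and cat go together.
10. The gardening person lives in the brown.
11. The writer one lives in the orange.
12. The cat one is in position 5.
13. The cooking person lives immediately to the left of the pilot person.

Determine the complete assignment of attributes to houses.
Solution:

House | Job | Hobby | Pet | Color
---------------------------------
  1   | nurse | gardening | parrot | brown
  2   | plumber | reading | hamster | white
  3   | writer | cooking | dog | orange
  4   | pilot | hiking | rabbit | gray
  5   | chef | painting | cat | black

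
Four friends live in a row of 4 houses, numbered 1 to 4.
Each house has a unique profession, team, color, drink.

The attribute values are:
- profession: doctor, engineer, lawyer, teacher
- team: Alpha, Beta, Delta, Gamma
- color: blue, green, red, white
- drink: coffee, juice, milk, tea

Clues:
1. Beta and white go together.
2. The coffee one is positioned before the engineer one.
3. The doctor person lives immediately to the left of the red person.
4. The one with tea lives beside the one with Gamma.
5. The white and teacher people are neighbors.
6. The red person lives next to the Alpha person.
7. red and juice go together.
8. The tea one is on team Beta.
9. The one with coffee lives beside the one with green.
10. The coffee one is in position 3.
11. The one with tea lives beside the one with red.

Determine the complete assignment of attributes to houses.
Solution:

House | Profession | Team | Color | Drink
-----------------------------------------
  1   | doctor | Beta | white | tea
  2   | teacher | Gamma | red | juice
  3   | lawyer | Alpha | blue | coffee
  4   | engineer | Delta | green | milk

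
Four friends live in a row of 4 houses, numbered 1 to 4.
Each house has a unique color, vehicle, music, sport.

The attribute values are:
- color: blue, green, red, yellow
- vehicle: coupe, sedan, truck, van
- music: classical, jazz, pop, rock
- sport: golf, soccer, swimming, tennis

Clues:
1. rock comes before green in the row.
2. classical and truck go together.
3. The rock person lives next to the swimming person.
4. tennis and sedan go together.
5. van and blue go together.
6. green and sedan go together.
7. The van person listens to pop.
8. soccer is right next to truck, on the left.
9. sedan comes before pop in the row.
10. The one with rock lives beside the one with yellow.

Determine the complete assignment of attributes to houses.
Solution:

House | Color | Vehicle | Music | Sport
---------------------------------------
  1   | red | coupe | rock | soccer
  2   | yellow | truck | classical | swimming
  3   | green | sedan | jazz | tennis
  4   | blue | van | pop | golf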